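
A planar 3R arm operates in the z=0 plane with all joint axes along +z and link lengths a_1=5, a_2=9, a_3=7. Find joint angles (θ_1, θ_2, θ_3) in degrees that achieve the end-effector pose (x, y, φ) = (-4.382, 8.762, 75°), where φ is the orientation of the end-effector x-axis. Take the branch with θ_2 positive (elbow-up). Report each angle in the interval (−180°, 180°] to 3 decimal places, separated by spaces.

wrist centre = target − a_3·(cos φ, sin φ) = (-6.1937, 2.0005)
cos θ_2 = (42.3644−5²−9²)/(2·5·9) = -0.7071; θ_2 = 134.9964° (elbow-up)
β = atan2(2.0005,-6.1937) = 162.1000°; ψ = atan2(6.3644,-1.3636) = 102.0928°
θ_1 = β − ψ = 60.0073°
θ_3 = φ − θ_1 − θ_2 = -120.0036° (wrapped to (-180°,180°])

60.007 134.996 -120.004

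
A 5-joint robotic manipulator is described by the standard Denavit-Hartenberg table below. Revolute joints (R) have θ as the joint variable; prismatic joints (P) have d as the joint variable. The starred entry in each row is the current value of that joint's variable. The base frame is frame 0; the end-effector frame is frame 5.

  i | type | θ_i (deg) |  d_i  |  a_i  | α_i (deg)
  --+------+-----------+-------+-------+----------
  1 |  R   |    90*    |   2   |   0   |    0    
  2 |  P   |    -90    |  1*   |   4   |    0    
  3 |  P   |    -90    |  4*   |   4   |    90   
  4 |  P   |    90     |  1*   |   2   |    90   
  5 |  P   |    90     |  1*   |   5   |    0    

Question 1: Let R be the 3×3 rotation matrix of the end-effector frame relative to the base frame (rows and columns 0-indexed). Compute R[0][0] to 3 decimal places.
-1.000

End-effector x-axis (col 0 of R) = (-1.0000,-0.0000,0.0000)
R[0][0] = -1.0000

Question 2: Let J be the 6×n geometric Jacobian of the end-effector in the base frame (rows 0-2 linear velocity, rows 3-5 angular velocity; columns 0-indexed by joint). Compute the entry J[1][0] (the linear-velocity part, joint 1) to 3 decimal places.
axis z_0 = ẑ; lever o_n−o_0 = (-2.0000,-5.0000,9.0000)
cross product → J_v[:, 0] = (5.0000,-2.0000,0.0000)
J_ω[:, 0] = z_0
entry J[1][0] = -2.0000

-2.000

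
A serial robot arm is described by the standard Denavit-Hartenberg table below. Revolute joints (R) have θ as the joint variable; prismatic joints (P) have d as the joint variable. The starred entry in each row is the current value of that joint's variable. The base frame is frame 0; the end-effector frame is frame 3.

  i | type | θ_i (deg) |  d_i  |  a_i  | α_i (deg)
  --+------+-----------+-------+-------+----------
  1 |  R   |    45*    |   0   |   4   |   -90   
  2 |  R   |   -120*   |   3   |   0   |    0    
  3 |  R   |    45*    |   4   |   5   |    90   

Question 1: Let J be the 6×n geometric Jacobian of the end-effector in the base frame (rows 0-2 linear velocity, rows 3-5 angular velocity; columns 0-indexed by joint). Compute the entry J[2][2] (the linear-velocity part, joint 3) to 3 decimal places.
axis z_2 = (-0.7071,0.7071,0.0000); lever o_n−o_2 = (-1.9134,3.7435,4.8296)
cross product → J_v[:, 2] = (3.4151,3.4151,-1.2941)
J_ω[:, 2] = z_2
entry J[2][2] = -1.2941

-1.294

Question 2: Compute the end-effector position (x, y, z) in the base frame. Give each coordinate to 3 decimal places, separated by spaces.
after link 1: o_1 = (2.8284, 2.8284, 0.0000)
after link 2: o_2 = (0.7071, 4.9497, 0.0000)
after link 3: o_3 = (-1.2063, 8.6932, 4.8296)

-1.206 8.693 4.830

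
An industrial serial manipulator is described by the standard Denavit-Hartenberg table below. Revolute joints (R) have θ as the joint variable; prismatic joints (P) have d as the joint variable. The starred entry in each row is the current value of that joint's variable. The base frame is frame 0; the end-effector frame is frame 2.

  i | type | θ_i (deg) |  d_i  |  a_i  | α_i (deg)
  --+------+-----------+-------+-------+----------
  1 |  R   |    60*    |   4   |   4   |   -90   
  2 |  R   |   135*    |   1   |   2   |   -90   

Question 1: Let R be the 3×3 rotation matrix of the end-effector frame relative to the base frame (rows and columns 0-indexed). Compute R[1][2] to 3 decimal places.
End-effector z-axis (col 2 of R) = (-0.3536,-0.6124,0.7071)
R[1][2] = -0.6124

-0.612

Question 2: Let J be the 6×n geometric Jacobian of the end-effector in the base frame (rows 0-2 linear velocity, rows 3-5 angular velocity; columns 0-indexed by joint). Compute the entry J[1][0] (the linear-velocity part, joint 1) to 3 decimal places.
0.427

axis z_0 = ẑ; lever o_n−o_0 = (0.4269,2.7394,2.5858)
cross product → J_v[:, 0] = (-2.7394,0.4269,0.0000)
J_ω[:, 0] = z_0
entry J[1][0] = 0.4269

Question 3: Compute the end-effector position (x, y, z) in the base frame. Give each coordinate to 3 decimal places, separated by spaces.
after link 1: o_1 = (2.0000, 3.4641, 4.0000)
after link 2: o_2 = (0.4269, 2.7394, 2.5858)

0.427 2.739 2.586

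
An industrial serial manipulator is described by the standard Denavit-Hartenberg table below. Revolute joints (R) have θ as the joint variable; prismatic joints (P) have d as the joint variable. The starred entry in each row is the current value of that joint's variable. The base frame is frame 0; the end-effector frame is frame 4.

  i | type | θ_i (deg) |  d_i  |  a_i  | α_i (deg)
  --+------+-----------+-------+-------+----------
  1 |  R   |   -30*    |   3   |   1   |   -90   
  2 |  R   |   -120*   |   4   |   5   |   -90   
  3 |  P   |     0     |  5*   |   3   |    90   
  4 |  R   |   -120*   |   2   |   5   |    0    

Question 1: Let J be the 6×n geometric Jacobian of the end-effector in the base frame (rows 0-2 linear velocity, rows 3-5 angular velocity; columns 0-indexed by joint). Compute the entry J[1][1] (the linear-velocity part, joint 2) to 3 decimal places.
-2.549

axis z_1 = (0.5000,0.8660,0.0000); lever o_n−o_1 = (1.1208,6.2811,5.0981)
cross product → J_v[:, 1] = (4.4151,-2.5490,2.1699)
J_ω[:, 1] = z_1
entry J[1][1] = -2.5490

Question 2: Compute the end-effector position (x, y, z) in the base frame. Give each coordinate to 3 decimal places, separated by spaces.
after link 1: o_1 = (0.8660, -0.5000, 3.0000)
after link 2: o_2 = (0.7010, 4.2141, 7.3301)
after link 3: o_3 = (3.1519, 2.7990, 12.4282)
after link 4: o_4 = (1.9869, 5.7811, 8.0981)

1.987 5.781 8.098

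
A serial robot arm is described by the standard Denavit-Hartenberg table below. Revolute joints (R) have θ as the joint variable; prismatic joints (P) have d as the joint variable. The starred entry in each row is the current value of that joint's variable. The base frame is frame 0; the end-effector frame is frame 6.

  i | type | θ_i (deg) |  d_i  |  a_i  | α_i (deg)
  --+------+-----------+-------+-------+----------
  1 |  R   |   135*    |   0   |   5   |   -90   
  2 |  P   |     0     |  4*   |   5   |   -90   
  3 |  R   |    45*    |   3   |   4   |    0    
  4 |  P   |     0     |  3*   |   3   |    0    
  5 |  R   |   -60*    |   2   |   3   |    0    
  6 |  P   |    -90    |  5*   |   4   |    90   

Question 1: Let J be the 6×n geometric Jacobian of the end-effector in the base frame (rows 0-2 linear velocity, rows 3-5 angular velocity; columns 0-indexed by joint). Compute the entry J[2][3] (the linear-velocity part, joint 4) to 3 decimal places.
-1.000

prismatic axis z_3 = (-0.0000,-0.0000,-1.0000)
J_v[:, 3] = z_3; J_ω[:, 3] = (0,0,0)
entry J[2][3] = -1.0000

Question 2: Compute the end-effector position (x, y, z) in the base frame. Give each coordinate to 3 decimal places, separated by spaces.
after link 1: o_1 = (-3.5355, 3.5355, 0.0000)
after link 2: o_2 = (-9.8995, 4.2426, 0.0000)
after link 3: o_3 = (-9.8995, 8.2426, -3.0000)
after link 4: o_4 = (-9.8995, 11.2426, -6.0000)
after link 5: o_5 = (-12.4976, 12.7426, -8.0000)
after link 6: o_6 = (-14.4976, 9.2785, -13.0000)

-14.498 9.279 -13.000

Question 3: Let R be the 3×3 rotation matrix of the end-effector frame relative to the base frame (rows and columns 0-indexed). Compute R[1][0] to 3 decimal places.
End-effector x-axis (col 0 of R) = (-0.5000,-0.8660,0.0000)
R[1][0] = -0.8660

-0.866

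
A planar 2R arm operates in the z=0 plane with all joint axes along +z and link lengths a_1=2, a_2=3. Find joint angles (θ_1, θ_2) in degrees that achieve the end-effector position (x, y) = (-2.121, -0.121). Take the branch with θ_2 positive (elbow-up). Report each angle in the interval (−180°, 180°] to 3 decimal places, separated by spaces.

cos θ_2 = (4.5133−2²−3²)/(2·2·3) = -0.7072; θ_2 = 135.0097° (elbow-up)
β = atan2(-0.1210,-2.1210) = -176.7349°; ψ = atan2(2.1210,-0.1217) = 93.2835°
θ_1 = β − ψ = -270.0184°

89.982 135.010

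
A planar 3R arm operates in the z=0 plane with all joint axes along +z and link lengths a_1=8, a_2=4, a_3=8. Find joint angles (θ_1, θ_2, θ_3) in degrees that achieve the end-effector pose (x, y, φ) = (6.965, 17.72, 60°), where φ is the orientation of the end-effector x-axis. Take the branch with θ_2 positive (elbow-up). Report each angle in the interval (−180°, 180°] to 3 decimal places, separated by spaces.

59.998 45.001 -44.999

wrist centre = target − a_3·(cos φ, sin φ) = (2.9650, 10.7918)
cos θ_2 = (125.2541−8²−4²)/(2·8·4) = 0.7071; θ_2 = 45.0009° (elbow-up)
β = atan2(10.7918,2.9650) = 74.6373°; ψ = atan2(2.8285,10.8284) = 14.6391°
θ_1 = β − ψ = 59.9982°
θ_3 = φ − θ_1 − θ_2 = -44.9991° (wrapped to (-180°,180°])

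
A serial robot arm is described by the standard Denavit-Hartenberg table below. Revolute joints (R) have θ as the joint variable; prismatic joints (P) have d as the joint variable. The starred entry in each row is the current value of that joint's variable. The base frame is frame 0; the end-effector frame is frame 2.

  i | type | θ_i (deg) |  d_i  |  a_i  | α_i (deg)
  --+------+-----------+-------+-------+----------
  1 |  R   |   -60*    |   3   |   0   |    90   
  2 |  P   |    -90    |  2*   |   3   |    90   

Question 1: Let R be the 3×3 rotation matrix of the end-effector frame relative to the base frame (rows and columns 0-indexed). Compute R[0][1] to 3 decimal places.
End-effector y-axis (col 1 of R) = (-0.8660,-0.5000,0.0000)
R[0][1] = -0.8660

-0.866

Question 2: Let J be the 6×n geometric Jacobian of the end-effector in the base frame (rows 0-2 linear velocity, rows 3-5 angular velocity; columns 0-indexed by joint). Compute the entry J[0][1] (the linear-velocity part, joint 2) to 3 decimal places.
-0.866

prismatic axis z_1 = (-0.8660,-0.5000,0.0000)
J_v[:, 1] = z_1; J_ω[:, 1] = (0,0,0)
entry J[0][1] = -0.8660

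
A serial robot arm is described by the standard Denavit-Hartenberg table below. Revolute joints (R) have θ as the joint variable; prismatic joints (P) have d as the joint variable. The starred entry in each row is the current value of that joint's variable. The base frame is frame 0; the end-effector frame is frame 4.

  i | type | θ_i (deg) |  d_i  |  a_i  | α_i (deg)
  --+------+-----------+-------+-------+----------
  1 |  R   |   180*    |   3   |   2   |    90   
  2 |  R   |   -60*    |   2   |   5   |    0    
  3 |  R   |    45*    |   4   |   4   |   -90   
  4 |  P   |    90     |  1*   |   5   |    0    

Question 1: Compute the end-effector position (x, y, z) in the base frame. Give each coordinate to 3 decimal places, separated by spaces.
after link 1: o_1 = (-2.0000, 0.0000, 3.0000)
after link 2: o_2 = (-4.5000, 2.0000, -1.3301)
after link 3: o_3 = (-8.3637, 6.0000, -2.3654)
after link 4: o_4 = (-8.6225, 1.0000, -1.3995)

-8.623 1.000 -1.399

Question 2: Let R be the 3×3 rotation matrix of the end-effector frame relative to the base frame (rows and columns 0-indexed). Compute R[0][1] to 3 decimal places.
End-effector y-axis (col 1 of R) = (0.9659,-0.0000,0.2588)
R[0][1] = 0.9659

0.966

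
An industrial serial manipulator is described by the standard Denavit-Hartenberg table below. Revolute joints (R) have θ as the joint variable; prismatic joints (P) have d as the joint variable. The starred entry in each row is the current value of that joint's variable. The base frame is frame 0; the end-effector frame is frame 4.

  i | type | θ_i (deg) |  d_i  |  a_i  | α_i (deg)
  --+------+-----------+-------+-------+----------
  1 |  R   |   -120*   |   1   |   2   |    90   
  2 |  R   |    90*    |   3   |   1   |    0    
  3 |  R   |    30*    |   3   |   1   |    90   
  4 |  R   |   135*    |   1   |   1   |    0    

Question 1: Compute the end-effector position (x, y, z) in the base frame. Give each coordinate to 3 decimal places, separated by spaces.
after link 1: o_1 = (-1.0000, -1.7321, 1.0000)
after link 2: o_2 = (-3.5981, -0.2321, 2.0000)
after link 3: o_3 = (-5.9462, 1.7010, 2.8660)
after link 4: o_4 = (-7.1683, 0.9983, 2.7537)

-7.168 0.998 2.754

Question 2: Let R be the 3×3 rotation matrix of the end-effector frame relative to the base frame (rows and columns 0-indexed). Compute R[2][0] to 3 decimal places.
End-effector x-axis (col 0 of R) = (-0.7891,0.0474,-0.6124)
R[2][0] = -0.6124

-0.612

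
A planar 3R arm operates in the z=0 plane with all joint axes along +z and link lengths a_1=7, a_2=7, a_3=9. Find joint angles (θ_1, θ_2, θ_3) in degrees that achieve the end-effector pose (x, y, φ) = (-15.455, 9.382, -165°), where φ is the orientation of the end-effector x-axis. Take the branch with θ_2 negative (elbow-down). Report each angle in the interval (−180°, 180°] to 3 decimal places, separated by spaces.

134.997 -29.993 89.996

wrist centre = target − a_3·(cos φ, sin φ) = (-6.7617, 11.7114)
cos θ_2 = (182.8764−7²−7²)/(2·7·7) = 0.8661; θ_2 = -29.9931° (elbow-down)
β = atan2(11.7114,-6.7617) = 120.0004°; ψ = atan2(-3.4993,13.0626) = -14.9966°
θ_1 = β − ψ = 134.9969°
θ_3 = φ − θ_1 − θ_2 = 89.9962° (wrapped to (-180°,180°])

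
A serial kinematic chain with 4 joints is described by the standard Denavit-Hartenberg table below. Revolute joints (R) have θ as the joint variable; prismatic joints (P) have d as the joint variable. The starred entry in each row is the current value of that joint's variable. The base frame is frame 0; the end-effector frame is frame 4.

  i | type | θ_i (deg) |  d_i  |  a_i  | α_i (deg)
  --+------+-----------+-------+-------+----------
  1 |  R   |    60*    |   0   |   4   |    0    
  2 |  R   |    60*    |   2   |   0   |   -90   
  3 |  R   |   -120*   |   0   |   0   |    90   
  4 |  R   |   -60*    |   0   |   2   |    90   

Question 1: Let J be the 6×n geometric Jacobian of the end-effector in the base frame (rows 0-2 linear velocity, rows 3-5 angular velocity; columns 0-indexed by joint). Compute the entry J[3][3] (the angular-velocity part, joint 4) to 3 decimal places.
axis z_3 = (0.4330,-0.7500,-0.5000); lever o_n−o_3 = (1.7500,0.4330,0.8660)
cross product → J_v[:, 3] = (-0.4330,-1.2500,1.5000)
J_ω[:, 3] = z_3
entry J[3][3] = 0.4330

0.433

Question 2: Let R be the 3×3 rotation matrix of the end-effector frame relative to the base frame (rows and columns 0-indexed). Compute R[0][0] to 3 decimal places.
0.875

End-effector x-axis (col 0 of R) = (0.8750,0.2165,0.4330)
R[0][0] = 0.8750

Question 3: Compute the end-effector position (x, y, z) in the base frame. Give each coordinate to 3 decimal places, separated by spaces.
after link 1: o_1 = (2.0000, 3.4641, 0.0000)
after link 2: o_2 = (2.0000, 3.4641, 2.0000)
after link 3: o_3 = (2.0000, 3.4641, 2.0000)
after link 4: o_4 = (3.7500, 3.8971, 2.8660)

3.750 3.897 2.866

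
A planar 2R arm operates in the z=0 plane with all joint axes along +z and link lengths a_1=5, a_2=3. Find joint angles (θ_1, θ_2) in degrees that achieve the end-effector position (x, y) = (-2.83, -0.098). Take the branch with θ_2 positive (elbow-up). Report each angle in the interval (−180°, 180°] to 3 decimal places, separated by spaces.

cos θ_2 = (8.0185−5²−3²)/(2·5·3) = -0.8660; θ_2 = 150.0028° (elbow-up)
β = atan2(-0.0980,-2.8300) = -178.0167°; ψ = atan2(1.4999,2.4019) = 31.9834°
θ_1 = β − ψ = -210.0001°

150.000 150.003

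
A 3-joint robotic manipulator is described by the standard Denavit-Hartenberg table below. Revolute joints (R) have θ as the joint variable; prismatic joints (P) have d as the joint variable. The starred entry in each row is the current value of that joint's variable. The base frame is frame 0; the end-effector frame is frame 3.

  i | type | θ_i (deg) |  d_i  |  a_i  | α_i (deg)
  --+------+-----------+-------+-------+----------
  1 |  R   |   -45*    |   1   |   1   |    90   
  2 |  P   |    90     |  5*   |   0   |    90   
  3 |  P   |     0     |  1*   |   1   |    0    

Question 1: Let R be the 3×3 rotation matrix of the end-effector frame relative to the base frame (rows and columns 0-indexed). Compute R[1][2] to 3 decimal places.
End-effector z-axis (col 2 of R) = (0.7071,-0.7071,-0.0000)
R[1][2] = -0.7071

-0.707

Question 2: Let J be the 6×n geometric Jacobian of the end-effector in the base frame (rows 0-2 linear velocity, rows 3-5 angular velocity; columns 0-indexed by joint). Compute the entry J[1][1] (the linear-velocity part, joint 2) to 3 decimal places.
prismatic axis z_1 = (-0.7071,-0.7071,0.0000)
J_v[:, 1] = z_1; J_ω[:, 1] = (0,0,0)
entry J[1][1] = -0.7071

-0.707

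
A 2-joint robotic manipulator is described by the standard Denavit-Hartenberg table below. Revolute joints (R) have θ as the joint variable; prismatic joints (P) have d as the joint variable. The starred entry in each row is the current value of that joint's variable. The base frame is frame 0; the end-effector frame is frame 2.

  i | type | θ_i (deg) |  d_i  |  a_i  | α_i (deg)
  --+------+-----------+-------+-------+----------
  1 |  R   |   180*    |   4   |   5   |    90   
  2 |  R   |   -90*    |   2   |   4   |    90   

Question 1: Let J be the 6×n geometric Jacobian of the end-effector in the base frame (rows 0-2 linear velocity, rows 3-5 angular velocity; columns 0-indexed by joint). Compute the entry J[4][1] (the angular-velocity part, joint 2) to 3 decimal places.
1.000

axis z_1 = (0.0000,1.0000,0.0000); lever o_n−o_1 = (0.0000,2.0000,-4.0000)
cross product → J_v[:, 1] = (-4.0000,0.0000,0.0000)
J_ω[:, 1] = z_1
entry J[4][1] = 1.0000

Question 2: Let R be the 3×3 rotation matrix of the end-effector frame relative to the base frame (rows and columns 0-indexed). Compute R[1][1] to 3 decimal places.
End-effector y-axis (col 1 of R) = (0.0000,1.0000,0.0000)
R[1][1] = 1.0000

1.000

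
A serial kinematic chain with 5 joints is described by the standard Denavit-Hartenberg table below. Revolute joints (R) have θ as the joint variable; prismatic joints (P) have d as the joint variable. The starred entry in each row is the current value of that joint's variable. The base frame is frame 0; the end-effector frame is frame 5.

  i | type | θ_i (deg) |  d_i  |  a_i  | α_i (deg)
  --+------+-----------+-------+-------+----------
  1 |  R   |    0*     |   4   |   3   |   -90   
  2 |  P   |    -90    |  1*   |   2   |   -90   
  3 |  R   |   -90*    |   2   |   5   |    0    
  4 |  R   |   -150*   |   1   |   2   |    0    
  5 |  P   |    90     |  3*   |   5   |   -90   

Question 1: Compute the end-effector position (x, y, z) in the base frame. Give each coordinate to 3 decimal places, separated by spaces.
9.000 6.768 0.670

after link 1: o_1 = (3.0000, 0.0000, 4.0000)
after link 2: o_2 = (3.0000, 1.0000, 6.0000)
after link 3: o_3 = (5.0000, 6.0000, 6.0000)
after link 4: o_4 = (6.0000, 4.2679, 5.0000)
after link 5: o_5 = (9.0000, 6.7679, 0.6699)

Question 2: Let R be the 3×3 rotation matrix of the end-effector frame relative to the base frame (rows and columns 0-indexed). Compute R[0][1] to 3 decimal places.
-1.000

End-effector y-axis (col 1 of R) = (-1.0000,-0.0000,0.0000)
R[0][1] = -1.0000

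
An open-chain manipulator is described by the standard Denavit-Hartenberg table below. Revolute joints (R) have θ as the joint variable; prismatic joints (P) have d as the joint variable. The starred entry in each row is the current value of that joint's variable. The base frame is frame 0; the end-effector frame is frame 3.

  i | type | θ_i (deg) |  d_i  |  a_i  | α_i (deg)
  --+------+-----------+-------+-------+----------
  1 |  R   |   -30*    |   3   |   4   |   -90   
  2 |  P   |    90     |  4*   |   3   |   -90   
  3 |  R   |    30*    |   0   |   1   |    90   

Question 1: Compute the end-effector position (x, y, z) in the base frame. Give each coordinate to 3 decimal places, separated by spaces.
after link 1: o_1 = (3.4641, -2.0000, 3.0000)
after link 2: o_2 = (5.4641, 1.4641, 0.0000)
after link 3: o_3 = (5.2141, 1.0311, -0.8660)

5.214 1.031 -0.866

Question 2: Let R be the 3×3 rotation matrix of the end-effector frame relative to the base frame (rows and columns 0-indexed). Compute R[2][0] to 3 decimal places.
-0.866

End-effector x-axis (col 0 of R) = (-0.2500,-0.4330,-0.8660)
R[2][0] = -0.8660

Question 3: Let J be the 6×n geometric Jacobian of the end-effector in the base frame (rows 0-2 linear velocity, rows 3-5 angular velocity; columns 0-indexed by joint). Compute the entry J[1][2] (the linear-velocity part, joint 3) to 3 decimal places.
axis z_2 = (-0.8660,0.5000,-0.0000); lever o_n−o_2 = (-0.2500,-0.4330,-0.8660)
cross product → J_v[:, 2] = (-0.4330,-0.7500,0.5000)
J_ω[:, 2] = z_2
entry J[1][2] = -0.7500

-0.750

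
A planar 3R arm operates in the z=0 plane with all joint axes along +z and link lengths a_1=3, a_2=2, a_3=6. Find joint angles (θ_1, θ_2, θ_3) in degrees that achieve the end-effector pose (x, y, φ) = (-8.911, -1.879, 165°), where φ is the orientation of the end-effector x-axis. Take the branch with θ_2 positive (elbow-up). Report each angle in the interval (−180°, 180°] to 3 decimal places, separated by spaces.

-150.000 45.008 -90.008

wrist centre = target − a_3·(cos φ, sin φ) = (-3.1154, -3.4319)
cos θ_2 = (21.4840−3²−2²)/(2·3·2) = 0.7070; θ_2 = 45.0084° (elbow-up)
β = atan2(-3.4319,-3.1154) = -132.2327°; ψ = atan2(1.4144,4.4140) = 17.7675°
θ_1 = β − ψ = -150.0002°
θ_3 = φ − θ_1 − θ_2 = -90.0082° (wrapped to (-180°,180°])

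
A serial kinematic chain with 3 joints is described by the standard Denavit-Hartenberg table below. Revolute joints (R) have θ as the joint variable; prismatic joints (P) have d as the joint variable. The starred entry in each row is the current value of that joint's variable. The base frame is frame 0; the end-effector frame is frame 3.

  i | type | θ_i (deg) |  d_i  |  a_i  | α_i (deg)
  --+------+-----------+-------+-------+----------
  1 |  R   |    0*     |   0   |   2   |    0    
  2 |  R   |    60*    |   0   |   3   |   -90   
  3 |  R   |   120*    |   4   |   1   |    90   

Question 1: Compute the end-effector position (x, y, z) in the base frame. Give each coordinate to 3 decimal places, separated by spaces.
-0.214 4.165 -0.866

after link 1: o_1 = (2.0000, 0.0000, 0.0000)
after link 2: o_2 = (3.5000, 2.5981, 0.0000)
after link 3: o_3 = (-0.2141, 4.1651, -0.8660)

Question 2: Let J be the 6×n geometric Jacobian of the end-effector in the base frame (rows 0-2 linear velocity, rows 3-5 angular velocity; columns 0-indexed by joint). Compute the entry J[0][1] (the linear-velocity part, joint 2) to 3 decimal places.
-4.165

axis z_1 = (0.0000,0.0000,1.0000); lever o_n−o_1 = (-2.2141,4.1651,-0.8660)
cross product → J_v[:, 1] = (-4.1651,-2.2141,0.0000)
J_ω[:, 1] = z_1
entry J[0][1] = -4.1651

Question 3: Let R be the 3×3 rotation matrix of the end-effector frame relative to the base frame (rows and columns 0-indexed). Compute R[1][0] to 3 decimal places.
End-effector x-axis (col 0 of R) = (-0.2500,-0.4330,-0.8660)
R[1][0] = -0.4330

-0.433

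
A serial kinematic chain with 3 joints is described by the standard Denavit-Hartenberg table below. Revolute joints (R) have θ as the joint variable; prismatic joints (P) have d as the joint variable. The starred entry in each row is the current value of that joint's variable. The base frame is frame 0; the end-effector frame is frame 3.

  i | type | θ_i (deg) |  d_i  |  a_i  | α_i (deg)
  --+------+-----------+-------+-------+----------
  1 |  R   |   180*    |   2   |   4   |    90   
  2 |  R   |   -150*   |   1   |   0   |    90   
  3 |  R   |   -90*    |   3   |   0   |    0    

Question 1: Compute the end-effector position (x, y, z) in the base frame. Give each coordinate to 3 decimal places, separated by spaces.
after link 1: o_1 = (-4.0000, 0.0000, 2.0000)
after link 2: o_2 = (-4.0000, 1.0000, 2.0000)
after link 3: o_3 = (-2.5000, 1.0000, 4.5981)

-2.500 1.000 4.598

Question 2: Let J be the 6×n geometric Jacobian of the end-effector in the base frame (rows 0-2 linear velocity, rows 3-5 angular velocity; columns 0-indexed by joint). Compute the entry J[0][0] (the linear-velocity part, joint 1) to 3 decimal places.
axis z_0 = ẑ; lever o_n−o_0 = (-2.5000,1.0000,4.5981)
cross product → J_v[:, 0] = (-1.0000,-2.5000,0.0000)
J_ω[:, 0] = z_0
entry J[0][0] = -1.0000

-1.000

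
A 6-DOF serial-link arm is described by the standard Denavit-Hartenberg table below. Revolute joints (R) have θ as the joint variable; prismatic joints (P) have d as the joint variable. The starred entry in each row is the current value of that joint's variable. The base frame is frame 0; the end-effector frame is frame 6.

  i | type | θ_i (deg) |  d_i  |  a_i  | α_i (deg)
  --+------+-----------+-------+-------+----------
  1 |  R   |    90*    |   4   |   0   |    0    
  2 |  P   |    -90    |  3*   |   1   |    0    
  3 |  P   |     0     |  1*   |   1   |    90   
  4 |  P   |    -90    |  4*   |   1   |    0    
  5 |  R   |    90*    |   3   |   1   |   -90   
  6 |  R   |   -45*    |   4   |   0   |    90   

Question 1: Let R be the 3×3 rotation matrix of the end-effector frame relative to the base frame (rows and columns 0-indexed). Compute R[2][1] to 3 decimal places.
1.000

End-effector y-axis (col 1 of R) = (0.0000,0.0000,1.0000)
R[2][1] = 1.0000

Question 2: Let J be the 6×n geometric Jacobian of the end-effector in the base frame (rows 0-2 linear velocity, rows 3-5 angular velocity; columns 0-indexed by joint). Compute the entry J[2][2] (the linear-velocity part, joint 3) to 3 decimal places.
1.000

prismatic axis z_2 = (0.0000,0.0000,1.0000)
J_v[:, 2] = z_2; J_ω[:, 2] = (0,0,0)
entry J[2][2] = 1.0000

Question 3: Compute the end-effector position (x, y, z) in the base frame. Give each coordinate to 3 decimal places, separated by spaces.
after link 1: o_1 = (0.0000, 0.0000, 4.0000)
after link 2: o_2 = (1.0000, 0.0000, 7.0000)
after link 3: o_3 = (2.0000, 0.0000, 8.0000)
after link 4: o_4 = (2.0000, -4.0000, 7.0000)
after link 5: o_5 = (3.0000, -7.0000, 7.0000)
after link 6: o_6 = (3.0000, -7.0000, 11.0000)

3.000 -7.000 11.000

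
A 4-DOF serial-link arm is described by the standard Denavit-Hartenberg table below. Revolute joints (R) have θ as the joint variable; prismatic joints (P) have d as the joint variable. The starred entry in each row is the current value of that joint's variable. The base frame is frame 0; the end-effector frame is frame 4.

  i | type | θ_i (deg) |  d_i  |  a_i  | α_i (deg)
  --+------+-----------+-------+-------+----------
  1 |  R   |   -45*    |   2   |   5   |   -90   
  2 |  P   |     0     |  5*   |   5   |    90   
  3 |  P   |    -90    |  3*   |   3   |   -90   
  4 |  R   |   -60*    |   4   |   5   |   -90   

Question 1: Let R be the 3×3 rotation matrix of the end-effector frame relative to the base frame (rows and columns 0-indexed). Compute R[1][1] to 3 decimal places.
0.707

End-effector y-axis (col 1 of R) = (-0.7071,0.7071,-0.0000)
R[1][1] = 0.7071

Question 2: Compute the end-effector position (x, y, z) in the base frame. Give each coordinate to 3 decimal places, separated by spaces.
after link 1: o_1 = (3.5355, -3.5355, 2.0000)
after link 2: o_2 = (10.6066, -3.5355, 2.0000)
after link 3: o_3 = (8.4853, -5.6569, 5.0000)
after link 4: o_4 = (9.5459, -10.2530, 9.3301)

9.546 -10.253 9.330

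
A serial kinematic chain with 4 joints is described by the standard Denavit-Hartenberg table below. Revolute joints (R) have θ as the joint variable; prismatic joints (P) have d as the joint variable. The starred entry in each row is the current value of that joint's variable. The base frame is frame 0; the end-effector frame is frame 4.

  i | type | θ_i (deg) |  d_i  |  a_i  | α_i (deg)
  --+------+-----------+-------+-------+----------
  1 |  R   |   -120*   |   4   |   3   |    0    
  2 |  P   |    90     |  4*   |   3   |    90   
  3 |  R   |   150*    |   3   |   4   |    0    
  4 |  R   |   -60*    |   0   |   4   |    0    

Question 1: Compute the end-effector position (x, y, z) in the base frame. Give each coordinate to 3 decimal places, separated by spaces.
after link 1: o_1 = (-1.5000, -2.5981, 4.0000)
after link 2: o_2 = (1.0981, -4.0981, 8.0000)
after link 3: o_3 = (-3.4019, -4.9641, 10.0000)
after link 4: o_4 = (-3.4019, -4.9641, 14.0000)

-3.402 -4.964 14.000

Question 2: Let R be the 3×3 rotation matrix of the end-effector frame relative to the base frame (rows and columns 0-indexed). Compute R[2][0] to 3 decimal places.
1.000

End-effector x-axis (col 0 of R) = (-0.0000,0.0000,1.0000)
R[2][0] = 1.0000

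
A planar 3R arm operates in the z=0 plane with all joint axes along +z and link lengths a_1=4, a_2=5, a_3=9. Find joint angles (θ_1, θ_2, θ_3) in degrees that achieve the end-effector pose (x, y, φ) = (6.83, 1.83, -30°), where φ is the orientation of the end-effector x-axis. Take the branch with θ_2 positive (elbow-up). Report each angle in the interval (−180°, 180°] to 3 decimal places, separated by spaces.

47.320 90.002 -167.322

wrist centre = target − a_3·(cos φ, sin φ) = (-0.9642, 6.3300)
cos θ_2 = (40.9986−4²−5²)/(2·4·5) = -0.0000; θ_2 = 90.0020° (elbow-up)
β = atan2(6.3300,-0.9642) = 98.6611°; ψ = atan2(5.0000,3.9998) = 51.3414°
θ_1 = β − ψ = 47.3197°
θ_3 = φ − θ_1 − θ_2 = -167.3217° (wrapped to (-180°,180°])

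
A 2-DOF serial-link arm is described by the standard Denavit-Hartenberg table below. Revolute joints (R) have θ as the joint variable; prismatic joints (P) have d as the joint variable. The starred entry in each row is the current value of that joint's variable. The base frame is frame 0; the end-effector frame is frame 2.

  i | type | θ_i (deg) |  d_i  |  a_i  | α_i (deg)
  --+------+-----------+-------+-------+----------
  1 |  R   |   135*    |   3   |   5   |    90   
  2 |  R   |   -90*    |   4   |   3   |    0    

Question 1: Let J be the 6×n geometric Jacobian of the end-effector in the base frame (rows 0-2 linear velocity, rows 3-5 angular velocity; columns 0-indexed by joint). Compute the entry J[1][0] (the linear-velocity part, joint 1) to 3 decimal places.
axis z_0 = ẑ; lever o_n−o_0 = (-0.7071,6.3640,0.0000)
cross product → J_v[:, 0] = (-6.3640,-0.7071,0.0000)
J_ω[:, 0] = z_0
entry J[1][0] = -0.7071

-0.707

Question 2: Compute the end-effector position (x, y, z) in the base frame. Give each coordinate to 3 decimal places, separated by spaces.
after link 1: o_1 = (-3.5355, 3.5355, 3.0000)
after link 2: o_2 = (-0.7071, 6.3640, 0.0000)

-0.707 6.364 0.000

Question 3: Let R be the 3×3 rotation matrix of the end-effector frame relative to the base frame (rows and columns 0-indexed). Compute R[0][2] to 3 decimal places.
End-effector z-axis (col 2 of R) = (0.7071,0.7071,0.0000)
R[0][2] = 0.7071

0.707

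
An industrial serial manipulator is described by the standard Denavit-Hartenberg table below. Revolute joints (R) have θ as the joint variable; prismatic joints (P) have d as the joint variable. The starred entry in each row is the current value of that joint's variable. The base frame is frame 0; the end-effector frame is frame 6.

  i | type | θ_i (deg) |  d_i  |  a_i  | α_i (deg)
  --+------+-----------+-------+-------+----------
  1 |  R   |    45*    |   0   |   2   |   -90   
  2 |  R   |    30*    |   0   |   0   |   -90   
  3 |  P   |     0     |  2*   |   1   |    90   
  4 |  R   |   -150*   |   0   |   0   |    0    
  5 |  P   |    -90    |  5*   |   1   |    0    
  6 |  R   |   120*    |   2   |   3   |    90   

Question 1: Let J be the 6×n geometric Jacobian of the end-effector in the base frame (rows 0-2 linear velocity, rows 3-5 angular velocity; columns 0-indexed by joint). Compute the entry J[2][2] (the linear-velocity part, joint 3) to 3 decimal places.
prismatic axis z_2 = (-0.3536,-0.3536,-0.8660)
J_v[:, 2] = z_2; J_ω[:, 2] = (0,0,0)
entry J[2][2] = -0.8660

-0.866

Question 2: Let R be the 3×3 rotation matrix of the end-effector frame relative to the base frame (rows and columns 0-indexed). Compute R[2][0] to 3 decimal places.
1.000

End-effector x-axis (col 0 of R) = (-0.0000,-0.0000,1.0000)
R[2][0] = 1.0000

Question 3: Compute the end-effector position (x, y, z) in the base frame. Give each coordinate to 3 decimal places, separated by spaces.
after link 1: o_1 = (1.4142, 1.4142, 0.0000)
after link 2: o_2 = (1.4142, 1.4142, 0.0000)
after link 3: o_3 = (1.3195, 1.3195, -2.2321)
after link 4: o_4 = (1.3195, 1.3195, -2.2321)
after link 5: o_5 = (-2.8284, 4.2426, -2.7321)
after link 6: o_6 = (-4.2426, 5.6569, 0.2679)

-4.243 5.657 0.268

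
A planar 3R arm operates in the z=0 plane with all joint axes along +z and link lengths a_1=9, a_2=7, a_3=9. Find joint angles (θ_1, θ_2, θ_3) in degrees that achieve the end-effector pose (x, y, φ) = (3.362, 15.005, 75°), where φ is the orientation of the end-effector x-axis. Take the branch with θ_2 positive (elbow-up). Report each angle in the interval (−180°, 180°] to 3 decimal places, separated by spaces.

30.001 135.001 -90.002

wrist centre = target − a_3·(cos φ, sin φ) = (1.0326, 6.3117)
cos θ_2 = (40.9035−9²−7²)/(2·9·7) = -0.7071; θ_2 = 135.0007° (elbow-up)
β = atan2(6.3117,1.0326) = 80.7084°; ψ = atan2(4.9497,4.0502) = 50.7075°
θ_1 = β − ψ = 30.0009°
θ_3 = φ − θ_1 − θ_2 = -90.0016° (wrapped to (-180°,180°])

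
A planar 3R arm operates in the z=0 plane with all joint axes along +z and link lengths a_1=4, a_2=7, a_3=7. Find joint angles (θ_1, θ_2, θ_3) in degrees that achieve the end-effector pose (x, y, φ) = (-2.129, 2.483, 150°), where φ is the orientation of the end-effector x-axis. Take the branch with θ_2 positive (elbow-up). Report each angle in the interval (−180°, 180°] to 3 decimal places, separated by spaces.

-134.999 149.997 135.002

wrist centre = target − a_3·(cos φ, sin φ) = (3.9332, -1.0170)
cos θ_2 = (16.5042−4²−7²)/(2·4·7) = -0.8660; θ_2 = 149.9967° (elbow-up)
β = atan2(-1.0170,3.9332) = -14.4974°; ψ = atan2(3.5003,-2.0620) = 120.5014°
θ_1 = β − ψ = -134.9988°
θ_3 = φ − θ_1 − θ_2 = 135.0021° (wrapped to (-180°,180°])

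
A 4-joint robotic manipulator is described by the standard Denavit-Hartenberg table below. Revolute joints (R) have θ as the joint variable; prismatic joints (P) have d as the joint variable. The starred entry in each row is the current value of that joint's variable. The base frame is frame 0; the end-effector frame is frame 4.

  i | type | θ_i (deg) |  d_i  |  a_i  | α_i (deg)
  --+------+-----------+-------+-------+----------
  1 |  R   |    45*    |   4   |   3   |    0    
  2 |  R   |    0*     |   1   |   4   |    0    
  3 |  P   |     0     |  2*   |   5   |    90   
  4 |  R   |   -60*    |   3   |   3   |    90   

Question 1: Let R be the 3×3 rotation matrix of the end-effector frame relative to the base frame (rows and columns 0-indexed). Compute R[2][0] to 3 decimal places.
End-effector x-axis (col 0 of R) = (0.3536,0.3536,-0.8660)
R[2][0] = -0.8660

-0.866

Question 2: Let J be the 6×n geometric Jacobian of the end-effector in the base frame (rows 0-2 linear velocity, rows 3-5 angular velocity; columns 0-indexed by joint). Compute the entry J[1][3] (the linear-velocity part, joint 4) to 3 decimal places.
1.837

axis z_3 = (0.7071,-0.7071,0.0000); lever o_n−o_3 = (3.1820,-1.0607,-2.5981)
cross product → J_v[:, 3] = (1.8371,1.8371,1.5000)
J_ω[:, 3] = z_3
entry J[1][3] = 1.8371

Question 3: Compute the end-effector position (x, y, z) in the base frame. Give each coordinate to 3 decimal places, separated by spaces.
11.667 7.425 4.402

after link 1: o_1 = (2.1213, 2.1213, 4.0000)
after link 2: o_2 = (4.9497, 4.9497, 5.0000)
after link 3: o_3 = (8.4853, 8.4853, 7.0000)
after link 4: o_4 = (11.6673, 7.4246, 4.4019)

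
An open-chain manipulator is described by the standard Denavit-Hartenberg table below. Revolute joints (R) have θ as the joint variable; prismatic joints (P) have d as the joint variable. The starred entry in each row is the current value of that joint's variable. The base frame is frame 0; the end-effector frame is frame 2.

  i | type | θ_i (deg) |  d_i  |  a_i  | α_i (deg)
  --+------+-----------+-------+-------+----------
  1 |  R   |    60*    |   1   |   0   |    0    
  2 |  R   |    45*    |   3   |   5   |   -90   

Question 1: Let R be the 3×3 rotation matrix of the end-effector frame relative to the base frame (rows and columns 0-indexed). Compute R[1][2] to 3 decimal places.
-0.259

End-effector z-axis (col 2 of R) = (-0.9659,-0.2588,0.0000)
R[1][2] = -0.2588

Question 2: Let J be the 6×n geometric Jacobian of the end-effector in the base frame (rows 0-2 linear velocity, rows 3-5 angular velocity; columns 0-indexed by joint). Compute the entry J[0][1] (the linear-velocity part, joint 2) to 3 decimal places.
-4.830

axis z_1 = (0.0000,0.0000,1.0000); lever o_n−o_1 = (-1.2941,4.8296,3.0000)
cross product → J_v[:, 1] = (-4.8296,-1.2941,0.0000)
J_ω[:, 1] = z_1
entry J[0][1] = -4.8296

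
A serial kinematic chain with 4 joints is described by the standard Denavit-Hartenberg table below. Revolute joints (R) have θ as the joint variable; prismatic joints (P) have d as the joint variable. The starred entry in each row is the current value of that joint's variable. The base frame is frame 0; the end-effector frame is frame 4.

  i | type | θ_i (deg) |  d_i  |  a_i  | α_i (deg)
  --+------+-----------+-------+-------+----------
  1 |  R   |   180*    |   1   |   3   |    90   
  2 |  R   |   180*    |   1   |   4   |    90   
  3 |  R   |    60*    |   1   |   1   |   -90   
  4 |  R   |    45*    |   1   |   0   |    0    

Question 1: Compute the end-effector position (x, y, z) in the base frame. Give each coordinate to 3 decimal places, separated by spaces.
after link 1: o_1 = (-3.0000, 0.0000, 1.0000)
after link 2: o_2 = (1.0000, 1.0000, 1.0000)
after link 3: o_3 = (1.5000, 1.8660, 2.0000)
after link 4: o_4 = (0.6340, 2.3660, 2.0000)

0.634 2.366 2.000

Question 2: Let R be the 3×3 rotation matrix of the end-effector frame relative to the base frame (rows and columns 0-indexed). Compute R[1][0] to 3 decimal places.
0.612

End-effector x-axis (col 0 of R) = (0.3536,0.6124,-0.7071)
R[1][0] = 0.6124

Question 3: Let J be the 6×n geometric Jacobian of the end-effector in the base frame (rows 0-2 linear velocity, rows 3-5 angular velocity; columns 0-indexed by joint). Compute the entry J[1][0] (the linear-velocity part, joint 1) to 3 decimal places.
0.634

axis z_0 = ẑ; lever o_n−o_0 = (0.6340,2.3660,2.0000)
cross product → J_v[:, 0] = (-2.3660,0.6340,0.0000)
J_ω[:, 0] = z_0
entry J[1][0] = 0.6340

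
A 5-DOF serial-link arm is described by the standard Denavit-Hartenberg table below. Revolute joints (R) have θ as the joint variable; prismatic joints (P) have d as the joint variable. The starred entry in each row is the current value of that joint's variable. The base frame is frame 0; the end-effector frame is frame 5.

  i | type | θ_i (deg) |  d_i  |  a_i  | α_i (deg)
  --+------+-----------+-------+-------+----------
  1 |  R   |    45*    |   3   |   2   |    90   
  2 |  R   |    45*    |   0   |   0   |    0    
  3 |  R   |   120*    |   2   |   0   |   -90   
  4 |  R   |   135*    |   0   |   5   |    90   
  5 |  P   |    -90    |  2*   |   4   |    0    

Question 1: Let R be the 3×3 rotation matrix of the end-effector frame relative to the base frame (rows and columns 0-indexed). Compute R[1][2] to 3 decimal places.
End-effector z-axis (col 2 of R) = (-0.9830,0.0170,0.1830)
R[1][2] = 0.0170

0.017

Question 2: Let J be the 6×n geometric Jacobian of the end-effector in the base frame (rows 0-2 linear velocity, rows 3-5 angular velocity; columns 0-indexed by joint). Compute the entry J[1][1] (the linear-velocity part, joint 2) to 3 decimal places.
axis z_1 = (0.7071,-0.7071,0.0000); lever o_n−o_1 = (0.0952,4.2667,3.3147)
cross product → J_v[:, 1] = (-2.3438,-2.3438,3.0843)
J_ω[:, 1] = z_1
entry J[1][1] = -2.3438

-2.344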